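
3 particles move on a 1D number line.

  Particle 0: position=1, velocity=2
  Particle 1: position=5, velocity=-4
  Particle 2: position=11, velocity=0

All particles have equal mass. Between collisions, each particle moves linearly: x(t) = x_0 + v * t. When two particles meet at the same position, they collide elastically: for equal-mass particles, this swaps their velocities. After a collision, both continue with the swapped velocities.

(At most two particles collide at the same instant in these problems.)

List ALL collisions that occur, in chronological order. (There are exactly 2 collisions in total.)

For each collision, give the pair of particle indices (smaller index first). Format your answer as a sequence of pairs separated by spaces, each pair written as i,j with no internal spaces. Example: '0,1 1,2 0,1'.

Collision at t=2/3: particles 0 and 1 swap velocities; positions: p0=7/3 p1=7/3 p2=11; velocities now: v0=-4 v1=2 v2=0
Collision at t=5: particles 1 and 2 swap velocities; positions: p0=-15 p1=11 p2=11; velocities now: v0=-4 v1=0 v2=2

Answer: 0,1 1,2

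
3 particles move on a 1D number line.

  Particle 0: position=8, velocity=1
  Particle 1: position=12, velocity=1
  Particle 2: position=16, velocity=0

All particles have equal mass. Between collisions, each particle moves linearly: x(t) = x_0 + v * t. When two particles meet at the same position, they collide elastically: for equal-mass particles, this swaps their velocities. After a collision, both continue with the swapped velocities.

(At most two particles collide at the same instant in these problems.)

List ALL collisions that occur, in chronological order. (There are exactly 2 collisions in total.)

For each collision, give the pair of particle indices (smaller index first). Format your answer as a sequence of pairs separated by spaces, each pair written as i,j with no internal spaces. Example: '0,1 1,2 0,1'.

Collision at t=4: particles 1 and 2 swap velocities; positions: p0=12 p1=16 p2=16; velocities now: v0=1 v1=0 v2=1
Collision at t=8: particles 0 and 1 swap velocities; positions: p0=16 p1=16 p2=20; velocities now: v0=0 v1=1 v2=1

Answer: 1,2 0,1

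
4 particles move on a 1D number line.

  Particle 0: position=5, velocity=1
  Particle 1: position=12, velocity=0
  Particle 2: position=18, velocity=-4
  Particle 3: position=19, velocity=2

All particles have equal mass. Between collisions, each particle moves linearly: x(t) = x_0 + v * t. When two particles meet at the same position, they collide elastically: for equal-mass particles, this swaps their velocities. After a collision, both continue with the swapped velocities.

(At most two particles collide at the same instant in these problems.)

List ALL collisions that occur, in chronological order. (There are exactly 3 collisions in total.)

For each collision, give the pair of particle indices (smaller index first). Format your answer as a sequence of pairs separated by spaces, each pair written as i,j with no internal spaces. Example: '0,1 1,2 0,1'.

Answer: 1,2 0,1 1,2

Derivation:
Collision at t=3/2: particles 1 and 2 swap velocities; positions: p0=13/2 p1=12 p2=12 p3=22; velocities now: v0=1 v1=-4 v2=0 v3=2
Collision at t=13/5: particles 0 and 1 swap velocities; positions: p0=38/5 p1=38/5 p2=12 p3=121/5; velocities now: v0=-4 v1=1 v2=0 v3=2
Collision at t=7: particles 1 and 2 swap velocities; positions: p0=-10 p1=12 p2=12 p3=33; velocities now: v0=-4 v1=0 v2=1 v3=2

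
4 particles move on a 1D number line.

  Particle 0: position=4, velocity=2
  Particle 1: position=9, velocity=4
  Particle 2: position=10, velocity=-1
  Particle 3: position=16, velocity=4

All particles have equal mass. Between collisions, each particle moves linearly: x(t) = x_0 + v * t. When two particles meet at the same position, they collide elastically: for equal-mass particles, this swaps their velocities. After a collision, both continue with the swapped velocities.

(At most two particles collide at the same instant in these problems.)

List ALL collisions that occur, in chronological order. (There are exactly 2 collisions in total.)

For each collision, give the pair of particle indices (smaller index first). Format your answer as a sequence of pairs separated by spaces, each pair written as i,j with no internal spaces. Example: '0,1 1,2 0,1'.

Collision at t=1/5: particles 1 and 2 swap velocities; positions: p0=22/5 p1=49/5 p2=49/5 p3=84/5; velocities now: v0=2 v1=-1 v2=4 v3=4
Collision at t=2: particles 0 and 1 swap velocities; positions: p0=8 p1=8 p2=17 p3=24; velocities now: v0=-1 v1=2 v2=4 v3=4

Answer: 1,2 0,1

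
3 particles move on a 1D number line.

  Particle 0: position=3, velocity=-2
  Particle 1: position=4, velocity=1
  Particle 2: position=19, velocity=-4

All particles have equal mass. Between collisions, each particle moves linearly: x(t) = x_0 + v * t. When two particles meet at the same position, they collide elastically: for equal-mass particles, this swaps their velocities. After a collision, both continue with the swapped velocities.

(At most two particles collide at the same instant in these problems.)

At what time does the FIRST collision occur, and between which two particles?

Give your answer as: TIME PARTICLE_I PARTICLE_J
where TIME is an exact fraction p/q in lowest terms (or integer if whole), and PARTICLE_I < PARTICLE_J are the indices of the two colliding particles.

Pair (0,1): pos 3,4 vel -2,1 -> not approaching (rel speed -3 <= 0)
Pair (1,2): pos 4,19 vel 1,-4 -> gap=15, closing at 5/unit, collide at t=3
Earliest collision: t=3 between 1 and 2

Answer: 3 1 2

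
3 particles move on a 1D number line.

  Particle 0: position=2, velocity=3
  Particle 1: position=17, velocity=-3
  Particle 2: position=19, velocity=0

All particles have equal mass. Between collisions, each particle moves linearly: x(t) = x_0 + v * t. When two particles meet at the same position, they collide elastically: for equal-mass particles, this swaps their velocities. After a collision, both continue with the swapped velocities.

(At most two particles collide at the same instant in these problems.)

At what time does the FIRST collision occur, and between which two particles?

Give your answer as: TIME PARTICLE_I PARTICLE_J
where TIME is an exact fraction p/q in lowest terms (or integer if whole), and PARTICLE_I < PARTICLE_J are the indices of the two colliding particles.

Pair (0,1): pos 2,17 vel 3,-3 -> gap=15, closing at 6/unit, collide at t=5/2
Pair (1,2): pos 17,19 vel -3,0 -> not approaching (rel speed -3 <= 0)
Earliest collision: t=5/2 between 0 and 1

Answer: 5/2 0 1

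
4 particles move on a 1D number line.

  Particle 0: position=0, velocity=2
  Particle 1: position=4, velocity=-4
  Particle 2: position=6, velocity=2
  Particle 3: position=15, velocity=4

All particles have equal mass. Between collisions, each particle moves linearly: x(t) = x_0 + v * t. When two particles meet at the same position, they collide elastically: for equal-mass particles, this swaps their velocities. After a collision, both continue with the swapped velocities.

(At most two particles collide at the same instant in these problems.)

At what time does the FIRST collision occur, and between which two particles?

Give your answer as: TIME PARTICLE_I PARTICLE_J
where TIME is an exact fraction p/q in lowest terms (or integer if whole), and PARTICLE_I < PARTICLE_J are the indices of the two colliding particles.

Answer: 2/3 0 1

Derivation:
Pair (0,1): pos 0,4 vel 2,-4 -> gap=4, closing at 6/unit, collide at t=2/3
Pair (1,2): pos 4,6 vel -4,2 -> not approaching (rel speed -6 <= 0)
Pair (2,3): pos 6,15 vel 2,4 -> not approaching (rel speed -2 <= 0)
Earliest collision: t=2/3 between 0 and 1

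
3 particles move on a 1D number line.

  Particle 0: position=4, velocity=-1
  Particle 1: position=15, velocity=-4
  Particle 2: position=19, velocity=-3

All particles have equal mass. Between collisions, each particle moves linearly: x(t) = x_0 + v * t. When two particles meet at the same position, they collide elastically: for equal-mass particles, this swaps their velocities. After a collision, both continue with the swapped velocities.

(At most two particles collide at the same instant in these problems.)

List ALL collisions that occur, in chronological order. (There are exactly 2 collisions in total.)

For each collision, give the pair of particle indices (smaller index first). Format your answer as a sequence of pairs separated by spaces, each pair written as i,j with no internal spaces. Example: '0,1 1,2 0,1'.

Collision at t=11/3: particles 0 and 1 swap velocities; positions: p0=1/3 p1=1/3 p2=8; velocities now: v0=-4 v1=-1 v2=-3
Collision at t=15/2: particles 1 and 2 swap velocities; positions: p0=-15 p1=-7/2 p2=-7/2; velocities now: v0=-4 v1=-3 v2=-1

Answer: 0,1 1,2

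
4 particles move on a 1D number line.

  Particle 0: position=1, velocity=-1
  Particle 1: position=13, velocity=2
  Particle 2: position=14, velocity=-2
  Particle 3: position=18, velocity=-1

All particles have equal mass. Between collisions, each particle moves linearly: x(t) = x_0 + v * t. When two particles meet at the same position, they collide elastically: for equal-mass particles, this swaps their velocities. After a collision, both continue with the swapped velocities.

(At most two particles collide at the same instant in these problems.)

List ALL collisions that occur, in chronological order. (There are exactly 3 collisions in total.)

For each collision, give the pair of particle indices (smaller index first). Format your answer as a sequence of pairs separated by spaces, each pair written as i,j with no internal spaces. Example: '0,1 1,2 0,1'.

Collision at t=1/4: particles 1 and 2 swap velocities; positions: p0=3/4 p1=27/2 p2=27/2 p3=71/4; velocities now: v0=-1 v1=-2 v2=2 v3=-1
Collision at t=5/3: particles 2 and 3 swap velocities; positions: p0=-2/3 p1=32/3 p2=49/3 p3=49/3; velocities now: v0=-1 v1=-2 v2=-1 v3=2
Collision at t=13: particles 0 and 1 swap velocities; positions: p0=-12 p1=-12 p2=5 p3=39; velocities now: v0=-2 v1=-1 v2=-1 v3=2

Answer: 1,2 2,3 0,1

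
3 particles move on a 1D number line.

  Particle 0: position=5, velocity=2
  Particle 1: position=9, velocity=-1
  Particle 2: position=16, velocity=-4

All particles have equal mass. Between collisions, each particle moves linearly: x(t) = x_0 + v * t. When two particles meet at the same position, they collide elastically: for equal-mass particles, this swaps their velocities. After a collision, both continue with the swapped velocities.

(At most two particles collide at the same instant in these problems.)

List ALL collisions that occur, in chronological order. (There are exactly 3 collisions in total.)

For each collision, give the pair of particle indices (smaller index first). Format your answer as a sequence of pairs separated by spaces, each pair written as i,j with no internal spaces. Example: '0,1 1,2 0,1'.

Answer: 0,1 1,2 0,1

Derivation:
Collision at t=4/3: particles 0 and 1 swap velocities; positions: p0=23/3 p1=23/3 p2=32/3; velocities now: v0=-1 v1=2 v2=-4
Collision at t=11/6: particles 1 and 2 swap velocities; positions: p0=43/6 p1=26/3 p2=26/3; velocities now: v0=-1 v1=-4 v2=2
Collision at t=7/3: particles 0 and 1 swap velocities; positions: p0=20/3 p1=20/3 p2=29/3; velocities now: v0=-4 v1=-1 v2=2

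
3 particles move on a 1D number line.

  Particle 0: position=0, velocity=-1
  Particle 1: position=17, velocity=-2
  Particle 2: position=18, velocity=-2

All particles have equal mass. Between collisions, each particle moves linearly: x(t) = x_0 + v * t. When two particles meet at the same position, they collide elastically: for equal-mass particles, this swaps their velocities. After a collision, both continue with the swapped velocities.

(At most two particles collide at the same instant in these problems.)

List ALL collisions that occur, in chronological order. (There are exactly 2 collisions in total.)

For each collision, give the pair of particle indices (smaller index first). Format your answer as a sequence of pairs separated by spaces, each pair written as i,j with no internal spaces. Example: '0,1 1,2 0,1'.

Collision at t=17: particles 0 and 1 swap velocities; positions: p0=-17 p1=-17 p2=-16; velocities now: v0=-2 v1=-1 v2=-2
Collision at t=18: particles 1 and 2 swap velocities; positions: p0=-19 p1=-18 p2=-18; velocities now: v0=-2 v1=-2 v2=-1

Answer: 0,1 1,2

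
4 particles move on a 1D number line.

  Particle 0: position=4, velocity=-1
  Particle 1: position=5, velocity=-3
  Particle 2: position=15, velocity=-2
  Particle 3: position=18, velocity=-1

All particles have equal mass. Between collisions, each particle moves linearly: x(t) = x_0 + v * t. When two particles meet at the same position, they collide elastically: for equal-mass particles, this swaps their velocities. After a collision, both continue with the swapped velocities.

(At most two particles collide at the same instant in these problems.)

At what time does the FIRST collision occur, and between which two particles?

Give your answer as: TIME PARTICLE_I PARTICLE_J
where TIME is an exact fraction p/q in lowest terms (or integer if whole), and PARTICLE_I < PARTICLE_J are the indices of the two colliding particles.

Pair (0,1): pos 4,5 vel -1,-3 -> gap=1, closing at 2/unit, collide at t=1/2
Pair (1,2): pos 5,15 vel -3,-2 -> not approaching (rel speed -1 <= 0)
Pair (2,3): pos 15,18 vel -2,-1 -> not approaching (rel speed -1 <= 0)
Earliest collision: t=1/2 between 0 and 1

Answer: 1/2 0 1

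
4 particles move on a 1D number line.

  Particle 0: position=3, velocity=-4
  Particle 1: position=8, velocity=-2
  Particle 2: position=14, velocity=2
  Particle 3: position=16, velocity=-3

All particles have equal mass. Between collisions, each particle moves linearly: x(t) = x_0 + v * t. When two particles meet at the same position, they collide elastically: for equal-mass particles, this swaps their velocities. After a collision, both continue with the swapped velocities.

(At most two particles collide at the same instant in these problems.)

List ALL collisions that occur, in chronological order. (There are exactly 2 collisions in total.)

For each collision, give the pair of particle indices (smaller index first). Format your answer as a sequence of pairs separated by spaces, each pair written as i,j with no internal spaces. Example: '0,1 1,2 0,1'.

Answer: 2,3 1,2

Derivation:
Collision at t=2/5: particles 2 and 3 swap velocities; positions: p0=7/5 p1=36/5 p2=74/5 p3=74/5; velocities now: v0=-4 v1=-2 v2=-3 v3=2
Collision at t=8: particles 1 and 2 swap velocities; positions: p0=-29 p1=-8 p2=-8 p3=30; velocities now: v0=-4 v1=-3 v2=-2 v3=2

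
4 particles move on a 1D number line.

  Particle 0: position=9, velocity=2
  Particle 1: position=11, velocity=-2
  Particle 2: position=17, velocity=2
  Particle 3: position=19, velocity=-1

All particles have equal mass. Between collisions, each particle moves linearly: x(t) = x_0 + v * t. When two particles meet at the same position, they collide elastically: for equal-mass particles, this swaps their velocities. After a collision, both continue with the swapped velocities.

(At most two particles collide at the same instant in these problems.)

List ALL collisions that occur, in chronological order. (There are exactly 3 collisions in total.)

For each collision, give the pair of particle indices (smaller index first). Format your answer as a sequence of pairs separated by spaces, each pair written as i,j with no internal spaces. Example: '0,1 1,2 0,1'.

Collision at t=1/2: particles 0 and 1 swap velocities; positions: p0=10 p1=10 p2=18 p3=37/2; velocities now: v0=-2 v1=2 v2=2 v3=-1
Collision at t=2/3: particles 2 and 3 swap velocities; positions: p0=29/3 p1=31/3 p2=55/3 p3=55/3; velocities now: v0=-2 v1=2 v2=-1 v3=2
Collision at t=10/3: particles 1 and 2 swap velocities; positions: p0=13/3 p1=47/3 p2=47/3 p3=71/3; velocities now: v0=-2 v1=-1 v2=2 v3=2

Answer: 0,1 2,3 1,2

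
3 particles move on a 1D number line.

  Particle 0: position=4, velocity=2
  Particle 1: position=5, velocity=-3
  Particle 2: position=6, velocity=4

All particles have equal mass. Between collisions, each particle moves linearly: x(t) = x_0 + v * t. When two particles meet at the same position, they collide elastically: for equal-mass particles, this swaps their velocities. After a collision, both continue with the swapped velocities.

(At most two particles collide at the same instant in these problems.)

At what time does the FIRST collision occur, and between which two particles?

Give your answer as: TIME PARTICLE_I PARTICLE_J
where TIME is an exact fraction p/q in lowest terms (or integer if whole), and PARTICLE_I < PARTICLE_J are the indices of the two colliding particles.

Answer: 1/5 0 1

Derivation:
Pair (0,1): pos 4,5 vel 2,-3 -> gap=1, closing at 5/unit, collide at t=1/5
Pair (1,2): pos 5,6 vel -3,4 -> not approaching (rel speed -7 <= 0)
Earliest collision: t=1/5 between 0 and 1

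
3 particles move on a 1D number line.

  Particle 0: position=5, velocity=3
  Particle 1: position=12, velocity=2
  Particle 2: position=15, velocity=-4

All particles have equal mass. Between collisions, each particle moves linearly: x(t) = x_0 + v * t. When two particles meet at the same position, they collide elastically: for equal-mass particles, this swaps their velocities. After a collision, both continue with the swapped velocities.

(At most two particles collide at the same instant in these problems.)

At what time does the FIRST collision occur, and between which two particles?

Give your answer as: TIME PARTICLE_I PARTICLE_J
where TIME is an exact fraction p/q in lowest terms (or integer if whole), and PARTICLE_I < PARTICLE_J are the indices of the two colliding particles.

Pair (0,1): pos 5,12 vel 3,2 -> gap=7, closing at 1/unit, collide at t=7
Pair (1,2): pos 12,15 vel 2,-4 -> gap=3, closing at 6/unit, collide at t=1/2
Earliest collision: t=1/2 between 1 and 2

Answer: 1/2 1 2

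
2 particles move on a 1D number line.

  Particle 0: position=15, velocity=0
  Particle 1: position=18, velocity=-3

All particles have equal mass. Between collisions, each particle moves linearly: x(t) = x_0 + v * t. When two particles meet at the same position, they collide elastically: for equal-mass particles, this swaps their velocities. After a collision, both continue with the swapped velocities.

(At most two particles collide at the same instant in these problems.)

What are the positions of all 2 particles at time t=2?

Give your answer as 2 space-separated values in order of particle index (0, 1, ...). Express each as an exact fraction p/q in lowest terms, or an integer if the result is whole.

Collision at t=1: particles 0 and 1 swap velocities; positions: p0=15 p1=15; velocities now: v0=-3 v1=0
Advance to t=2 (no further collisions before then); velocities: v0=-3 v1=0; positions = 12 15

Answer: 12 15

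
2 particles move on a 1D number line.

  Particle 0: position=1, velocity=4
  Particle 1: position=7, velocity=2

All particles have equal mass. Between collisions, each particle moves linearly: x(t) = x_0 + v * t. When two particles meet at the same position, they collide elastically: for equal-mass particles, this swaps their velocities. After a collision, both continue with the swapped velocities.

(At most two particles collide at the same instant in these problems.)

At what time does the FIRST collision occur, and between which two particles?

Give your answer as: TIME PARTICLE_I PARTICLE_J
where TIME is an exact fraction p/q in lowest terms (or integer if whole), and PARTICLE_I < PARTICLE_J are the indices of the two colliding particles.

Answer: 3 0 1

Derivation:
Pair (0,1): pos 1,7 vel 4,2 -> gap=6, closing at 2/unit, collide at t=3
Earliest collision: t=3 between 0 and 1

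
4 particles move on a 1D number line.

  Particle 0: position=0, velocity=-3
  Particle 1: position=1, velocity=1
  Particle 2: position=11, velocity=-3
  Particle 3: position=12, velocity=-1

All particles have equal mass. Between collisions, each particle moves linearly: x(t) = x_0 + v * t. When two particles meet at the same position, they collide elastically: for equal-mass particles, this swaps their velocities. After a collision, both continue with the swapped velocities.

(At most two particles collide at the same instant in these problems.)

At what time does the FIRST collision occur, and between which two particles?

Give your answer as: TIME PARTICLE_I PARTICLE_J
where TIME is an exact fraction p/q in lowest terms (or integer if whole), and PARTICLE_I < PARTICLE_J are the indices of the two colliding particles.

Pair (0,1): pos 0,1 vel -3,1 -> not approaching (rel speed -4 <= 0)
Pair (1,2): pos 1,11 vel 1,-3 -> gap=10, closing at 4/unit, collide at t=5/2
Pair (2,3): pos 11,12 vel -3,-1 -> not approaching (rel speed -2 <= 0)
Earliest collision: t=5/2 between 1 and 2

Answer: 5/2 1 2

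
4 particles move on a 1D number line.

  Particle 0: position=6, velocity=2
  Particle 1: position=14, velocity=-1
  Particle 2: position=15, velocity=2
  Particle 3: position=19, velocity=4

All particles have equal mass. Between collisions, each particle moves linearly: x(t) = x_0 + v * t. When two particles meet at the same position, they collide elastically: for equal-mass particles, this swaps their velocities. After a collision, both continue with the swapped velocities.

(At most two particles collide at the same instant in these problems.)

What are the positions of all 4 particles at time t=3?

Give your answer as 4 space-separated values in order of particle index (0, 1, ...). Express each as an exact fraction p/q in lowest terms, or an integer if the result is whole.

Collision at t=8/3: particles 0 and 1 swap velocities; positions: p0=34/3 p1=34/3 p2=61/3 p3=89/3; velocities now: v0=-1 v1=2 v2=2 v3=4
Advance to t=3 (no further collisions before then); velocities: v0=-1 v1=2 v2=2 v3=4; positions = 11 12 21 31

Answer: 11 12 21 31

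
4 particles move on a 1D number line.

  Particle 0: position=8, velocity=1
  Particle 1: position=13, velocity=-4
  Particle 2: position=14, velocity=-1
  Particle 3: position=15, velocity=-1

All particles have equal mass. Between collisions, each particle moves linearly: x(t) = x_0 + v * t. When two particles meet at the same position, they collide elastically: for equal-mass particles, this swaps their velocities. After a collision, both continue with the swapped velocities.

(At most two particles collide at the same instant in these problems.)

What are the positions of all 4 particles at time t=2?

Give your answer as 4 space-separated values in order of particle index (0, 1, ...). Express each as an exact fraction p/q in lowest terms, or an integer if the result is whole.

Collision at t=1: particles 0 and 1 swap velocities; positions: p0=9 p1=9 p2=13 p3=14; velocities now: v0=-4 v1=1 v2=-1 v3=-1
Advance to t=2 (no further collisions before then); velocities: v0=-4 v1=1 v2=-1 v3=-1; positions = 5 10 12 13

Answer: 5 10 12 13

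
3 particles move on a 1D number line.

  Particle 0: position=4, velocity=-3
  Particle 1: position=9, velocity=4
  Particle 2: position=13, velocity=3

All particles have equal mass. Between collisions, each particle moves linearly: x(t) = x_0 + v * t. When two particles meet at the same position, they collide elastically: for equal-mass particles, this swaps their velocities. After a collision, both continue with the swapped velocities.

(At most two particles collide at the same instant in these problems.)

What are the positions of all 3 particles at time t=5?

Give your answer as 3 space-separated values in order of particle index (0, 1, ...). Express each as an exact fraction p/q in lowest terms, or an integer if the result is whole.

Answer: -11 28 29

Derivation:
Collision at t=4: particles 1 and 2 swap velocities; positions: p0=-8 p1=25 p2=25; velocities now: v0=-3 v1=3 v2=4
Advance to t=5 (no further collisions before then); velocities: v0=-3 v1=3 v2=4; positions = -11 28 29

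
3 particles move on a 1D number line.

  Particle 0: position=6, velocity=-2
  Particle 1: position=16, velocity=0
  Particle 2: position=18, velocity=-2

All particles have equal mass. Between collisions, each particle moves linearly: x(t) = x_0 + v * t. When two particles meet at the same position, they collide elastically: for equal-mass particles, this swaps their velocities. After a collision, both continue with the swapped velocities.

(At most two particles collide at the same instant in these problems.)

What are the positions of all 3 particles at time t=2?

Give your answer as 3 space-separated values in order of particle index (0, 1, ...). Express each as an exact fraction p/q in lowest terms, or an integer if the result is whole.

Answer: 2 14 16

Derivation:
Collision at t=1: particles 1 and 2 swap velocities; positions: p0=4 p1=16 p2=16; velocities now: v0=-2 v1=-2 v2=0
Advance to t=2 (no further collisions before then); velocities: v0=-2 v1=-2 v2=0; positions = 2 14 16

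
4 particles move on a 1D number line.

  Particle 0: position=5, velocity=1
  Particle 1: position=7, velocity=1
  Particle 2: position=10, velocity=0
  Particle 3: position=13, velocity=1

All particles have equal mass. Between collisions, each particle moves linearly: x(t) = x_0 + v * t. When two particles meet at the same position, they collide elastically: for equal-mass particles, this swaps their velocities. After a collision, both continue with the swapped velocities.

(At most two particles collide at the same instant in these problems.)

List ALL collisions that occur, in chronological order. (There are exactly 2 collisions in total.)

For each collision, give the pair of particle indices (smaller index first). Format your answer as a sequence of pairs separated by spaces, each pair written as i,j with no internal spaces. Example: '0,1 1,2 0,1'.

Collision at t=3: particles 1 and 2 swap velocities; positions: p0=8 p1=10 p2=10 p3=16; velocities now: v0=1 v1=0 v2=1 v3=1
Collision at t=5: particles 0 and 1 swap velocities; positions: p0=10 p1=10 p2=12 p3=18; velocities now: v0=0 v1=1 v2=1 v3=1

Answer: 1,2 0,1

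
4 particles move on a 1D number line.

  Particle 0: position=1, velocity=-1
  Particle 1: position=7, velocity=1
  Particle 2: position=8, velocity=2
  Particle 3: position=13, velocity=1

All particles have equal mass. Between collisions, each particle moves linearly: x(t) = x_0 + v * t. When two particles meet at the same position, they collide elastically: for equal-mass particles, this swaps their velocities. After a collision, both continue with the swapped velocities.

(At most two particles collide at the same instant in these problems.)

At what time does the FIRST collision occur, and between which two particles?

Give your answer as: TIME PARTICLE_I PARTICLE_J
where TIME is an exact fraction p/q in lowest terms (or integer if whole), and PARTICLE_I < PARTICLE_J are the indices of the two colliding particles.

Pair (0,1): pos 1,7 vel -1,1 -> not approaching (rel speed -2 <= 0)
Pair (1,2): pos 7,8 vel 1,2 -> not approaching (rel speed -1 <= 0)
Pair (2,3): pos 8,13 vel 2,1 -> gap=5, closing at 1/unit, collide at t=5
Earliest collision: t=5 between 2 and 3

Answer: 5 2 3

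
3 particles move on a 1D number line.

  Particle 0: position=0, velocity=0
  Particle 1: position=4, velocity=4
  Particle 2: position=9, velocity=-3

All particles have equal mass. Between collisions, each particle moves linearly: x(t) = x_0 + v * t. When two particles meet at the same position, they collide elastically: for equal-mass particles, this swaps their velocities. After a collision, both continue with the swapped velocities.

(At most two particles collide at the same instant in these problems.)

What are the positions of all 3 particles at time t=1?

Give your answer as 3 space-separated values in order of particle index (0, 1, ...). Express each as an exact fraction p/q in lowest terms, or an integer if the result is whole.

Answer: 0 6 8

Derivation:
Collision at t=5/7: particles 1 and 2 swap velocities; positions: p0=0 p1=48/7 p2=48/7; velocities now: v0=0 v1=-3 v2=4
Advance to t=1 (no further collisions before then); velocities: v0=0 v1=-3 v2=4; positions = 0 6 8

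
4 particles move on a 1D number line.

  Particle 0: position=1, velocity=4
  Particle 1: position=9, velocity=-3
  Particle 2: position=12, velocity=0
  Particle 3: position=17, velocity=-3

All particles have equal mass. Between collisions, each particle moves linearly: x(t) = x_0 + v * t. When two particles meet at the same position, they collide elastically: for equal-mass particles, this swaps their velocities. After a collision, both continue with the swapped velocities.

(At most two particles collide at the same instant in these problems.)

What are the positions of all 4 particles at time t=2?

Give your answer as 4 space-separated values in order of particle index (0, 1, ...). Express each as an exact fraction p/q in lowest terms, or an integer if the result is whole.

Collision at t=8/7: particles 0 and 1 swap velocities; positions: p0=39/7 p1=39/7 p2=12 p3=95/7; velocities now: v0=-3 v1=4 v2=0 v3=-3
Collision at t=5/3: particles 2 and 3 swap velocities; positions: p0=4 p1=23/3 p2=12 p3=12; velocities now: v0=-3 v1=4 v2=-3 v3=0
Advance to t=2 (no further collisions before then); velocities: v0=-3 v1=4 v2=-3 v3=0; positions = 3 9 11 12

Answer: 3 9 11 12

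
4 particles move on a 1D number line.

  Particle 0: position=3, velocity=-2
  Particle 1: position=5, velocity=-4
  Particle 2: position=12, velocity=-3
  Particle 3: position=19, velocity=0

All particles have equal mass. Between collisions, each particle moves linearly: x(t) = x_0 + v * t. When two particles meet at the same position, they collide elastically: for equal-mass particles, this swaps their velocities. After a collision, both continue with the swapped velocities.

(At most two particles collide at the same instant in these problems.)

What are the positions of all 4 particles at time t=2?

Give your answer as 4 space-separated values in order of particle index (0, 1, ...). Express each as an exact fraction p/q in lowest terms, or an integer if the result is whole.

Collision at t=1: particles 0 and 1 swap velocities; positions: p0=1 p1=1 p2=9 p3=19; velocities now: v0=-4 v1=-2 v2=-3 v3=0
Advance to t=2 (no further collisions before then); velocities: v0=-4 v1=-2 v2=-3 v3=0; positions = -3 -1 6 19

Answer: -3 -1 6 19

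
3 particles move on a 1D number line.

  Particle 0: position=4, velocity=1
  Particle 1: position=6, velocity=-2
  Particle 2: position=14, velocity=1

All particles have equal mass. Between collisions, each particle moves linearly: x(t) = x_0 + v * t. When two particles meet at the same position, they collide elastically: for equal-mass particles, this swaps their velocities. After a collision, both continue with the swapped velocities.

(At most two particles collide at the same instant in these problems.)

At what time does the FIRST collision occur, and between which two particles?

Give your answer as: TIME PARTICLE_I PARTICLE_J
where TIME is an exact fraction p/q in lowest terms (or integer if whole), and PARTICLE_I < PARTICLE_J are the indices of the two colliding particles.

Answer: 2/3 0 1

Derivation:
Pair (0,1): pos 4,6 vel 1,-2 -> gap=2, closing at 3/unit, collide at t=2/3
Pair (1,2): pos 6,14 vel -2,1 -> not approaching (rel speed -3 <= 0)
Earliest collision: t=2/3 between 0 and 1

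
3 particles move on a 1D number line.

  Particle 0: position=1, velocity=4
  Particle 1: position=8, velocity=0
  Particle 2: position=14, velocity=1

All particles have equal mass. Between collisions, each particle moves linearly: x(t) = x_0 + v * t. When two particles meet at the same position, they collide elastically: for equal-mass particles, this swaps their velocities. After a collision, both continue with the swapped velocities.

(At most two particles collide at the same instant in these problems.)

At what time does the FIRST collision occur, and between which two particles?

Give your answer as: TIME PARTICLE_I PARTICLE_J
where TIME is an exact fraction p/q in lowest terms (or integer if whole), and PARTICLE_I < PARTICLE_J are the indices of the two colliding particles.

Answer: 7/4 0 1

Derivation:
Pair (0,1): pos 1,8 vel 4,0 -> gap=7, closing at 4/unit, collide at t=7/4
Pair (1,2): pos 8,14 vel 0,1 -> not approaching (rel speed -1 <= 0)
Earliest collision: t=7/4 between 0 and 1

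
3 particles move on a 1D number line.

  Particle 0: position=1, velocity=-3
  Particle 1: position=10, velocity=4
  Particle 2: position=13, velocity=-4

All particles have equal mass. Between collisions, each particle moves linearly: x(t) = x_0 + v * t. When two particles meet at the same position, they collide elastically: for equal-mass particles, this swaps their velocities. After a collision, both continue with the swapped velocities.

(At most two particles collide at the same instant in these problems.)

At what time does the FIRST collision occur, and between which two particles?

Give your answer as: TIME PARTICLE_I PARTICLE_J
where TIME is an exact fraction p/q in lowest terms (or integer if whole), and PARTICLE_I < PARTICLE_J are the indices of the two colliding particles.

Answer: 3/8 1 2

Derivation:
Pair (0,1): pos 1,10 vel -3,4 -> not approaching (rel speed -7 <= 0)
Pair (1,2): pos 10,13 vel 4,-4 -> gap=3, closing at 8/unit, collide at t=3/8
Earliest collision: t=3/8 between 1 and 2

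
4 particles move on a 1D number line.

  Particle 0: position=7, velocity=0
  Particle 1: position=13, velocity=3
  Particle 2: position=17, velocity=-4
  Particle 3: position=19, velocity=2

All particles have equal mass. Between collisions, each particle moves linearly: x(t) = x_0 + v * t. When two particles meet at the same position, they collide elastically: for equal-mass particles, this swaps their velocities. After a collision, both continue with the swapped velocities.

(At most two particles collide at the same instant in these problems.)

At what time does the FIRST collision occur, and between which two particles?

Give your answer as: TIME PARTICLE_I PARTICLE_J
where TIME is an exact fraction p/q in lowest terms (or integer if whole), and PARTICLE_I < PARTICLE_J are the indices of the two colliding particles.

Pair (0,1): pos 7,13 vel 0,3 -> not approaching (rel speed -3 <= 0)
Pair (1,2): pos 13,17 vel 3,-4 -> gap=4, closing at 7/unit, collide at t=4/7
Pair (2,3): pos 17,19 vel -4,2 -> not approaching (rel speed -6 <= 0)
Earliest collision: t=4/7 between 1 and 2

Answer: 4/7 1 2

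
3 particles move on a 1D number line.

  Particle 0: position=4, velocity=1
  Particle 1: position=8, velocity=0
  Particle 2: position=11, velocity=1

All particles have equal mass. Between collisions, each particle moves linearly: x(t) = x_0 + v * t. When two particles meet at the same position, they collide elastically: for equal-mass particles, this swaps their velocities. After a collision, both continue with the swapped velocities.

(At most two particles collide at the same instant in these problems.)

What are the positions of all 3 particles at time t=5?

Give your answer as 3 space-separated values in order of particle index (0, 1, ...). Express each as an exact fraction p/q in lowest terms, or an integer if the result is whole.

Collision at t=4: particles 0 and 1 swap velocities; positions: p0=8 p1=8 p2=15; velocities now: v0=0 v1=1 v2=1
Advance to t=5 (no further collisions before then); velocities: v0=0 v1=1 v2=1; positions = 8 9 16

Answer: 8 9 16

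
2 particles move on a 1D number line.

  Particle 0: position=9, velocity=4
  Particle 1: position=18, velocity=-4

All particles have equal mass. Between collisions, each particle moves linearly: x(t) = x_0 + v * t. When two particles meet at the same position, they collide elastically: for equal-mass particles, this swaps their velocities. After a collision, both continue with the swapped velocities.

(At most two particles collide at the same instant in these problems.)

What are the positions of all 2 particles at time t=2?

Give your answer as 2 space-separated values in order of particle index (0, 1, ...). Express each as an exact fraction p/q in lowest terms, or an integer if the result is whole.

Answer: 10 17

Derivation:
Collision at t=9/8: particles 0 and 1 swap velocities; positions: p0=27/2 p1=27/2; velocities now: v0=-4 v1=4
Advance to t=2 (no further collisions before then); velocities: v0=-4 v1=4; positions = 10 17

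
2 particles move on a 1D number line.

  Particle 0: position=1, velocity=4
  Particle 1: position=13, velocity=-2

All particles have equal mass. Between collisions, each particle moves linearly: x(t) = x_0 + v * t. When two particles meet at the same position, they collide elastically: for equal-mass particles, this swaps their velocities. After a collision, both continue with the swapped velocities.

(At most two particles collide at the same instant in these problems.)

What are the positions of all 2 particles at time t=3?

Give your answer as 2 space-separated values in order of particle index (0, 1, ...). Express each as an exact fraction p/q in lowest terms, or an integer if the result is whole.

Answer: 7 13

Derivation:
Collision at t=2: particles 0 and 1 swap velocities; positions: p0=9 p1=9; velocities now: v0=-2 v1=4
Advance to t=3 (no further collisions before then); velocities: v0=-2 v1=4; positions = 7 13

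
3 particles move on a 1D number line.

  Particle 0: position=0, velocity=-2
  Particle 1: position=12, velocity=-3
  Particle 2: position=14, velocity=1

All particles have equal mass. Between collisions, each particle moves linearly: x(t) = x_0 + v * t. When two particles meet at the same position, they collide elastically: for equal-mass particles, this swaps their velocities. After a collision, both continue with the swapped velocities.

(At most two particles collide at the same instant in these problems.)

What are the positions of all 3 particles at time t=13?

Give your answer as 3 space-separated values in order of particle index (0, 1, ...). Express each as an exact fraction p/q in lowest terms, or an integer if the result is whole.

Collision at t=12: particles 0 and 1 swap velocities; positions: p0=-24 p1=-24 p2=26; velocities now: v0=-3 v1=-2 v2=1
Advance to t=13 (no further collisions before then); velocities: v0=-3 v1=-2 v2=1; positions = -27 -26 27

Answer: -27 -26 27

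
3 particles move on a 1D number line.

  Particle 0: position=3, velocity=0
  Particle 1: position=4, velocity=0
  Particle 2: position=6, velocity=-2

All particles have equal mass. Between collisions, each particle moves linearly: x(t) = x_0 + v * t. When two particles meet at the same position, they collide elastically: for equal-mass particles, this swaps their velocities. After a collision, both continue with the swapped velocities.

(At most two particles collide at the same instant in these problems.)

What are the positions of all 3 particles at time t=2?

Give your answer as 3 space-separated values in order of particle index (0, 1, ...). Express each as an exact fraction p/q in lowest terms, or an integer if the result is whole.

Collision at t=1: particles 1 and 2 swap velocities; positions: p0=3 p1=4 p2=4; velocities now: v0=0 v1=-2 v2=0
Collision at t=3/2: particles 0 and 1 swap velocities; positions: p0=3 p1=3 p2=4; velocities now: v0=-2 v1=0 v2=0
Advance to t=2 (no further collisions before then); velocities: v0=-2 v1=0 v2=0; positions = 2 3 4

Answer: 2 3 4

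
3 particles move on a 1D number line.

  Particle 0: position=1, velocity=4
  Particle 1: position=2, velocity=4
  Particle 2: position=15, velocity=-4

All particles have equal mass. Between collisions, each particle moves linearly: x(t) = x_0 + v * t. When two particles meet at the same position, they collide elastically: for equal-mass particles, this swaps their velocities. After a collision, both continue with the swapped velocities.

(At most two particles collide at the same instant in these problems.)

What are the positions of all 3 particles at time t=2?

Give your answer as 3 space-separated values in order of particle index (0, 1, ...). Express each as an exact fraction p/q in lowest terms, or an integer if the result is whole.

Answer: 7 9 10

Derivation:
Collision at t=13/8: particles 1 and 2 swap velocities; positions: p0=15/2 p1=17/2 p2=17/2; velocities now: v0=4 v1=-4 v2=4
Collision at t=7/4: particles 0 and 1 swap velocities; positions: p0=8 p1=8 p2=9; velocities now: v0=-4 v1=4 v2=4
Advance to t=2 (no further collisions before then); velocities: v0=-4 v1=4 v2=4; positions = 7 9 10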